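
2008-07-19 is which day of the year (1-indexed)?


Date: July 19, 2008
Days in months 1 through 6: 182
Plus 19 days in July

Day of year: 201


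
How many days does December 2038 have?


December 2038

31 days


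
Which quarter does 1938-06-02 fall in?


Month: June (month 6)
Q1: Jan-Mar, Q2: Apr-Jun, Q3: Jul-Sep, Q4: Oct-Dec

Q2


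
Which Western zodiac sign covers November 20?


Date: November 20
Conventional tropical zodiac dates: Scorpio from October 23 onward; Sagittarius starts November 22
November 20 falls within the Scorpio range

Scorpio


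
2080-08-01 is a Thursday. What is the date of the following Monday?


Current: Thursday
Target: Monday
Days ahead: 4

Next Monday: 2080-08-05


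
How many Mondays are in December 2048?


December 2048 has 31 days
Anchor: Jan 1, 2048. With p = 2048 - 1 = 2047: (p + p//4 - p//100 + p//400) mod 7 = (2047 + 511 - 20 + 5) mod 7 = 2543 mod 7 = 2 -> Wednesday (Mon=0 ... Sun=6)
Days before December (Jan-Nov): 335; December 1 index = (2 + 335) mod 7 = 1 -> Tuesday
First Monday is December 7
Mondays: 7, 14, 21, 28

4 Mondays


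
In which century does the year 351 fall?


Century = (year - 1) // 100 + 1
= (351 - 1) // 100 + 1
= 350 // 100 + 1
= 3 + 1

4th century


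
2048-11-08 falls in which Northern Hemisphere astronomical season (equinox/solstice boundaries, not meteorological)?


Date: November 8
Astronomical Autumn (approx.; exact equinox/solstice day varies by year): September 22 to December 20
November 8 falls within the Autumn window

Autumn


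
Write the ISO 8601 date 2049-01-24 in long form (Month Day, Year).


ISO 2049-01-24 parses as year=2049, month=01, day=24
Month 1 -> January

January 24, 2049


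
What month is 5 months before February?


February is month 2
2 - 5 = -3; wrap: -3 + 12 = 9

September


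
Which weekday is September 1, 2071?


Target: September 1, 2071
Anchor: Jan 1, 2071. With p = 2071 - 1 = 2070: (p + p//4 - p//100 + p//400) mod 7 = (2070 + 517 - 20 + 5) mod 7 = 2572 mod 7 = 3 -> Thursday (Mon=0 ... Sun=6)
Days before September (Jan-Aug): 243 days
Weekday index = (3 + 243) mod 7 = 1

Tuesday


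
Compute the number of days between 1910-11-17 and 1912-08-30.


From 1910-11-17 to 1912-08-30
1910-11-17: days before November = 31 + 28 + 31 + 30 + 31 + 30 + 31 + 31 + 30 + 31 = 304 (1910 is not a leap year); day of year = 304 + 17 = 321
1912-08-30: days before August = 31 + 29 + 31 + 30 + 31 + 30 + 31 = 213 (1912 is a leap year); day of year = 213 + 30 = 243
Rest of 1910: 365 - 321 = 44
Full years 1911 (365): 365
Total = 44 + 365 + 243 = 652

652 days


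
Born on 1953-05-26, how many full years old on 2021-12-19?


Birth: 1953-05-26
Reference: 2021-12-19
Year difference: 2021 - 1953 = 68

68 years old


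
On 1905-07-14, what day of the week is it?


Date: July 14, 1905
Anchor: Jan 1, 1905. With p = 1905 - 1 = 1904: (p + p//4 - p//100 + p//400) mod 7 = (1904 + 476 - 19 + 4) mod 7 = 2365 mod 7 = 6 -> Sunday (Mon=0 ... Sun=6)
Days before July (Jan-Jun): 181; offset = 181 + 14 - 1 = 194
Weekday index = (6 + 194) mod 7 = 4

Day of the week: Friday


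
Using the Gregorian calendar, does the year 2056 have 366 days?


Gregorian leap year rule: divisible by 4, but not by 100, unless also by 400.
2056 is divisible by 4 but not 100 -> leap year

Yes


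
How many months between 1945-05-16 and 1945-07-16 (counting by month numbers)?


From May 1945 to July 1945
0 years * 12 = 0 months, plus 2 months = 2

2 months


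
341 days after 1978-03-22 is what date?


Start: 1978-03-22, add 341 days
March 1978 has 31 days: 31 - 22 = 9 days to March 31 -> 332 left
April 1978 has 30 days -> 302 left
May 1978 has 31 days -> 271 left
June 1978 has 30 days -> 241 left
July 1978 has 31 days -> 210 left
August 1978 has 31 days -> 179 left
September 1978 has 30 days -> 149 left
October 1978 has 31 days -> 118 left
November 1978 has 30 days -> 88 left
December 1978 has 31 days -> 57 left
January 1979 has 31 days -> 26 left
February 1979: 26 <= 28 -> lands on February 26

Result: 1979-02-26


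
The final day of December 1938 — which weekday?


December 1938 has 31 days
Anchor: Jan 1, 1938. With p = 1938 - 1 = 1937: (p + p//4 - p//100 + p//400) mod 7 = (1937 + 484 - 19 + 4) mod 7 = 2406 mod 7 = 5 -> Saturday (Mon=0 ... Sun=6)
Days before December (Jan-Nov): 334; December 1 index = (5 + 334) mod 7 = 3 -> Thursday
Last day offset: 31 - 1 = 30 days
Weekday index = (3 + 30) mod 7 = 5

Saturday, December 31


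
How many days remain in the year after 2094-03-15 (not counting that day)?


Day of year: 74 of 365
Remaining = 365 - 74

291 days


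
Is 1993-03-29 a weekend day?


Anchor: Jan 1, 1993. With p = 1993 - 1 = 1992: (p + p//4 - p//100 + p//400) mod 7 = (1992 + 498 - 19 + 4) mod 7 = 2475 mod 7 = 4 -> Friday (Mon=0 ... Sun=6)
Day of year: 88; offset = 87
Weekday index = (4 + 87) mod 7 = 0 -> Monday
Weekend days: Saturday, Sunday

No


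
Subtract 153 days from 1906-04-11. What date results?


Start: 1906-04-11, subtract 153 days
Back 11 days from April 11 reaches March 31, 1906 -> 142 left
March 1906 has 31 days -> back to February 28, 1906 -> 111 left
February 1906 has 28 days -> back to January 31, 1906 -> 83 left
January 1906 has 31 days -> back to December 31, 1905 -> 52 left
December 1905 has 31 days -> back to November 30, 1905 -> 21 left
November 1905: 30 - 21 = 9 -> lands on November 9

Result: 1905-11-09


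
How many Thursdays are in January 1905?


January 1905 has 31 days
Anchor: Jan 1, 1905. With p = 1905 - 1 = 1904: (p + p//4 - p//100 + p//400) mod 7 = (1904 + 476 - 19 + 4) mod 7 = 2365 mod 7 = 6 -> Sunday (Mon=0 ... Sun=6)
January 1 is the anchor itself -> Sunday
First Thursday is January 5
Thursdays: 5, 12, 19, 26

4 Thursdays


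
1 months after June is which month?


June is month 6
6 + 1 = 7

July


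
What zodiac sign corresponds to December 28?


Date: December 28
Conventional tropical zodiac dates: Capricorn from December 22 onward; Aquarius starts January 20
December 28 falls within the Capricorn range

Capricorn


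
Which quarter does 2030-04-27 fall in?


Month: April (month 4)
Q1: Jan-Mar, Q2: Apr-Jun, Q3: Jul-Sep, Q4: Oct-Dec

Q2


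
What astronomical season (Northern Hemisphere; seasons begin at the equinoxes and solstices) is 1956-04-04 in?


Date: April 4
Astronomical Spring (approx.; exact equinox/solstice day varies by year): March 20 to June 20
April 4 falls within the Spring window

Spring


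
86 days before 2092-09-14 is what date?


Start: 2092-09-14, subtract 86 days
Back 14 days from September 14 reaches August 31, 2092 -> 72 left
August 2092 has 31 days -> back to July 31, 2092 -> 41 left
July 2092 has 31 days -> back to June 30, 2092 -> 10 left
June 2092: 30 - 10 = 20 -> lands on June 20

Result: 2092-06-20


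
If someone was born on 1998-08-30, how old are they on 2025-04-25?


Birth: 1998-08-30
Reference: 2025-04-25
Year difference: 2025 - 1998 = 27
Birthday not yet reached in 2025, subtract 1

26 years old


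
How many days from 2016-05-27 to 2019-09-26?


From 2016-05-27 to 2019-09-26
2016-05-27: days before May = 31 + 29 + 31 + 30 = 121 (2016 is a leap year); day of year = 121 + 27 = 148
2019-09-26: days before September = 31 + 28 + 31 + 30 + 31 + 30 + 31 + 31 = 243 (2019 is not a leap year); day of year = 243 + 26 = 269
Rest of 2016: 366 - 148 = 218
Full years 2017 (365), 2018 (365): 730
Total = 218 + 730 + 269 = 1217

1217 days


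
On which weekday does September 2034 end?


September 2034 has 30 days
Anchor: Jan 1, 2034. With p = 2034 - 1 = 2033: (p + p//4 - p//100 + p//400) mod 7 = (2033 + 508 - 20 + 5) mod 7 = 2526 mod 7 = 6 -> Sunday (Mon=0 ... Sun=6)
Days before September (Jan-Aug): 243; September 1 index = (6 + 243) mod 7 = 4 -> Friday
Last day offset: 30 - 1 = 29 days
Weekday index = (4 + 29) mod 7 = 5

Saturday, September 30


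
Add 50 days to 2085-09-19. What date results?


Start: 2085-09-19, add 50 days
September 2085 has 30 days: 30 - 19 = 11 days to September 30 -> 39 left
October 2085 has 31 days -> 8 left
November 2085: 8 <= 30 -> lands on November 8

Result: 2085-11-08


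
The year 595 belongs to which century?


Century = (year - 1) // 100 + 1
= (595 - 1) // 100 + 1
= 594 // 100 + 1
= 5 + 1

6th century


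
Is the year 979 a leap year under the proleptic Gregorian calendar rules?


Gregorian leap year rule: divisible by 4, but not by 100, unless also by 400.
979 is not divisible by 4 -> not a leap year

No


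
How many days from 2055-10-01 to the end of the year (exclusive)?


Day of year: 274 of 365
Remaining = 365 - 274

91 days


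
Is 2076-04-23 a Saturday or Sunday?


Anchor: Jan 1, 2076. With p = 2076 - 1 = 2075: (p + p//4 - p//100 + p//400) mod 7 = (2075 + 518 - 20 + 5) mod 7 = 2578 mod 7 = 2 -> Wednesday (Mon=0 ... Sun=6)
Day of year: 114; offset = 113
Weekday index = (2 + 113) mod 7 = 3 -> Thursday
Weekend days: Saturday, Sunday

No


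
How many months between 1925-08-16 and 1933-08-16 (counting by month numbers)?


From August 1925 to August 1933
8 years * 12 = 96 months = 96

96 months


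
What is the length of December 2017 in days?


December 2017

31 days


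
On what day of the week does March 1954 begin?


Target: March 1, 1954
Anchor: Jan 1, 1954. With p = 1954 - 1 = 1953: (p + p//4 - p//100 + p//400) mod 7 = (1953 + 488 - 19 + 4) mod 7 = 2426 mod 7 = 4 -> Friday (Mon=0 ... Sun=6)
Days before March (Jan-Feb): 59 days
Weekday index = (4 + 59) mod 7 = 0

Monday


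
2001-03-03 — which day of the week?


Date: March 3, 2001
Anchor: Jan 1, 2001. With p = 2001 - 1 = 2000: (p + p//4 - p//100 + p//400) mod 7 = (2000 + 500 - 20 + 5) mod 7 = 2485 mod 7 = 0 -> Monday (Mon=0 ... Sun=6)
Days before March (Jan-Feb): 59; offset = 59 + 3 - 1 = 61
Weekday index = (0 + 61) mod 7 = 5

Day of the week: Saturday


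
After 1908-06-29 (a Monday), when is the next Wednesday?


Current: Monday
Target: Wednesday
Days ahead: 2

Next Wednesday: 1908-07-01


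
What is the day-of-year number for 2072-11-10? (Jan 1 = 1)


Date: November 10, 2072
Days in months 1 through 10: 305
Plus 10 days in November

Day of year: 315


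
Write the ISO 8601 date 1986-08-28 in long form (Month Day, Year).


ISO 1986-08-28 parses as year=1986, month=08, day=28
Month 8 -> August

August 28, 1986


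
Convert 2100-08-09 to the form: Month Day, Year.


ISO 2100-08-09 parses as year=2100, month=08, day=09
Month 8 -> August

August 9, 2100


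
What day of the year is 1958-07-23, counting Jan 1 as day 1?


Date: July 23, 1958
Days in months 1 through 6: 181
Plus 23 days in July

Day of year: 204


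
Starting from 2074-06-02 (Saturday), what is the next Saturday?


Current: Saturday
Target: Saturday
Days ahead: 7

Next Saturday: 2074-06-09


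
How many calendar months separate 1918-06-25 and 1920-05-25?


From June 1918 to May 1920
2 years * 12 = 24 months, minus 1 month = 23

23 months


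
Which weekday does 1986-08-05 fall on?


Date: August 5, 1986
Anchor: Jan 1, 1986. With p = 1986 - 1 = 1985: (p + p//4 - p//100 + p//400) mod 7 = (1985 + 496 - 19 + 4) mod 7 = 2466 mod 7 = 2 -> Wednesday (Mon=0 ... Sun=6)
Days before August (Jan-Jul): 212; offset = 212 + 5 - 1 = 216
Weekday index = (2 + 216) mod 7 = 1

Day of the week: Tuesday


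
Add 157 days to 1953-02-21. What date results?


Start: 1953-02-21, add 157 days
February 1953 has 28 days: 28 - 21 = 7 days to February 28 -> 150 left
March 1953 has 31 days -> 119 left
April 1953 has 30 days -> 89 left
May 1953 has 31 days -> 58 left
June 1953 has 30 days -> 28 left
July 1953: 28 <= 31 -> lands on July 28

Result: 1953-07-28


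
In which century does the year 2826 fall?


Century = (year - 1) // 100 + 1
= (2826 - 1) // 100 + 1
= 2825 // 100 + 1
= 28 + 1

29th century


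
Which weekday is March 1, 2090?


Target: March 1, 2090
Anchor: Jan 1, 2090. With p = 2090 - 1 = 2089: (p + p//4 - p//100 + p//400) mod 7 = (2089 + 522 - 20 + 5) mod 7 = 2596 mod 7 = 6 -> Sunday (Mon=0 ... Sun=6)
Days before March (Jan-Feb): 59 days
Weekday index = (6 + 59) mod 7 = 2

Wednesday


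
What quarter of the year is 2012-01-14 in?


Month: January (month 1)
Q1: Jan-Mar, Q2: Apr-Jun, Q3: Jul-Sep, Q4: Oct-Dec

Q1


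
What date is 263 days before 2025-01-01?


Start: 2025-01-01, subtract 263 days
Back 1 day from January 1 reaches December 31, 2024 -> 262 left
December 2024 has 31 days -> back to November 30, 2024 -> 231 left
November 2024 has 30 days -> back to October 31, 2024 -> 201 left
October 2024 has 31 days -> back to September 30, 2024 -> 170 left
September 2024 has 30 days -> back to August 31, 2024 -> 140 left
August 2024 has 31 days -> back to July 31, 2024 -> 109 left
July 2024 has 31 days -> back to June 30, 2024 -> 78 left
June 2024 has 30 days -> back to May 31, 2024 -> 48 left
May 2024 has 31 days -> back to April 30, 2024 -> 17 left
April 2024: 30 - 17 = 13 -> lands on April 13

Result: 2024-04-13


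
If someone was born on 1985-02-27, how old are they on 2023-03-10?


Birth: 1985-02-27
Reference: 2023-03-10
Year difference: 2023 - 1985 = 38

38 years old


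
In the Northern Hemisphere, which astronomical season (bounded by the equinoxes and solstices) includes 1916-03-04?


Date: March 4
Astronomical Winter (approx.; exact equinox/solstice day varies by year): December 21 to March 19
March 4 falls within the Winter window

Winter


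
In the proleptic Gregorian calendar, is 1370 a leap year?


Gregorian leap year rule: divisible by 4, but not by 100, unless also by 400.
1370 is not divisible by 4 -> not a leap year

No


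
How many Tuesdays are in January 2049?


January 2049 has 31 days
Anchor: Jan 1, 2049. With p = 2049 - 1 = 2048: (p + p//4 - p//100 + p//400) mod 7 = (2048 + 512 - 20 + 5) mod 7 = 2545 mod 7 = 4 -> Friday (Mon=0 ... Sun=6)
January 1 is the anchor itself -> Friday
First Tuesday is January 5
Tuesdays: 5, 12, 19, 26

4 Tuesdays


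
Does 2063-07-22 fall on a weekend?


Anchor: Jan 1, 2063. With p = 2063 - 1 = 2062: (p + p//4 - p//100 + p//400) mod 7 = (2062 + 515 - 20 + 5) mod 7 = 2562 mod 7 = 0 -> Monday (Mon=0 ... Sun=6)
Day of year: 203; offset = 202
Weekday index = (0 + 202) mod 7 = 6 -> Sunday
Weekend days: Saturday, Sunday

Yes


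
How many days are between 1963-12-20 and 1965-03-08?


From 1963-12-20 to 1965-03-08
1963-12-20: days before December = 31 + 28 + 31 + 30 + 31 + 30 + 31 + 31 + 30 + 31 + 30 = 334 (1963 is not a leap year); day of year = 334 + 20 = 354
1965-03-08: days before March = 31 + 28 = 59 (1965 is not a leap year); day of year = 59 + 8 = 67
Rest of 1963: 365 - 354 = 11
Full years 1964 (366): 366
Total = 11 + 366 + 67 = 444

444 days


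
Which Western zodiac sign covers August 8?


Date: August 8
Conventional tropical zodiac dates: Leo from July 23 onward; Virgo starts August 23
August 8 falls within the Leo range

Leo


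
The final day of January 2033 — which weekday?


January 2033 has 31 days
Anchor: Jan 1, 2033. With p = 2033 - 1 = 2032: (p + p//4 - p//100 + p//400) mod 7 = (2032 + 508 - 20 + 5) mod 7 = 2525 mod 7 = 5 -> Saturday (Mon=0 ... Sun=6)
January 1 is the anchor itself -> Saturday
Last day offset: 31 - 1 = 30 days
Weekday index = (5 + 30) mod 7 = 0

Monday, January 31


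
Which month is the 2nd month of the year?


Month 2 of 12

February


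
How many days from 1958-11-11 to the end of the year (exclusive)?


Day of year: 315 of 365
Remaining = 365 - 315

50 days


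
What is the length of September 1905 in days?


September 1905

30 days


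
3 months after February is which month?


February is month 2
2 + 3 = 5

May


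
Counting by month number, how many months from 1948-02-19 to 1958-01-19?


From February 1948 to January 1958
10 years * 12 = 120 months, minus 1 month = 119

119 months


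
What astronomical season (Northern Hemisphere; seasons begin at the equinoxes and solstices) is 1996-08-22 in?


Date: August 22
Astronomical Summer (approx.; exact equinox/solstice day varies by year): June 21 to September 21
August 22 falls within the Summer window

Summer


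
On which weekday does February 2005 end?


February 2005 has 28 days
Anchor: Jan 1, 2005. With p = 2005 - 1 = 2004: (p + p//4 - p//100 + p//400) mod 7 = (2004 + 501 - 20 + 5) mod 7 = 2490 mod 7 = 5 -> Saturday (Mon=0 ... Sun=6)
Days before February (Jan): 31; February 1 index = (5 + 31) mod 7 = 1 -> Tuesday
Last day offset: 28 - 1 = 27 days
Weekday index = (1 + 27) mod 7 = 0

Monday, February 28


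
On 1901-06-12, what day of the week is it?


Date: June 12, 1901
Anchor: Jan 1, 1901. With p = 1901 - 1 = 1900: (p + p//4 - p//100 + p//400) mod 7 = (1900 + 475 - 19 + 4) mod 7 = 2360 mod 7 = 1 -> Tuesday (Mon=0 ... Sun=6)
Days before June (Jan-May): 151; offset = 151 + 12 - 1 = 162
Weekday index = (1 + 162) mod 7 = 2

Day of the week: Wednesday


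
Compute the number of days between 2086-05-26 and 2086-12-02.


From 2086-05-26 to 2086-12-02
2086-05-26: days before May = 31 + 28 + 31 + 30 = 120 (2086 is not a leap year); day of year = 120 + 26 = 146
2086-12-02: days before December = 31 + 28 + 31 + 30 + 31 + 30 + 31 + 31 + 30 + 31 + 30 = 334 (2086 is not a leap year); day of year = 334 + 2 = 336
Same year: 336 - 146 = 190

190 days


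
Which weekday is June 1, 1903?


Target: June 1, 1903
Anchor: Jan 1, 1903. With p = 1903 - 1 = 1902: (p + p//4 - p//100 + p//400) mod 7 = (1902 + 475 - 19 + 4) mod 7 = 2362 mod 7 = 3 -> Thursday (Mon=0 ... Sun=6)
Days before June (Jan-May): 151 days
Weekday index = (3 + 151) mod 7 = 0

Monday


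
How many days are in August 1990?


August 1990

31 days


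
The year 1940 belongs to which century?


Century = (year - 1) // 100 + 1
= (1940 - 1) // 100 + 1
= 1939 // 100 + 1
= 19 + 1

20th century


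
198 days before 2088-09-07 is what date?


Start: 2088-09-07, subtract 198 days
Back 7 days from September 7 reaches August 31, 2088 -> 191 left
August 2088 has 31 days -> back to July 31, 2088 -> 160 left
July 2088 has 31 days -> back to June 30, 2088 -> 129 left
June 2088 has 30 days -> back to May 31, 2088 -> 99 left
May 2088 has 31 days -> back to April 30, 2088 -> 68 left
April 2088 has 30 days -> back to March 31, 2088 -> 38 left
March 2088 has 31 days -> back to February 29, 2088 -> 7 left
February 2088: 29 - 7 = 22 -> lands on February 22

Result: 2088-02-22


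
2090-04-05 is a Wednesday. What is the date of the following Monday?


Current: Wednesday
Target: Monday
Days ahead: 5

Next Monday: 2090-04-10


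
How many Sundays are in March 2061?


March 2061 has 31 days
Anchor: Jan 1, 2061. With p = 2061 - 1 = 2060: (p + p//4 - p//100 + p//400) mod 7 = (2060 + 515 - 20 + 5) mod 7 = 2560 mod 7 = 5 -> Saturday (Mon=0 ... Sun=6)
Days before March (Jan-Feb): 59; March 1 index = (5 + 59) mod 7 = 1 -> Tuesday
First Sunday is March 6
Sundays: 6, 13, 20, 27

4 Sundays


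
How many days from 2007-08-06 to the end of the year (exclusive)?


Day of year: 218 of 365
Remaining = 365 - 218

147 days


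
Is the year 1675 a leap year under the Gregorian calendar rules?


Gregorian leap year rule: divisible by 4, but not by 100, unless also by 400.
1675 is not divisible by 4 -> not a leap year

No


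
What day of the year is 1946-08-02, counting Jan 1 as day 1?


Date: August 2, 1946
Days in months 1 through 7: 212
Plus 2 days in August

Day of year: 214


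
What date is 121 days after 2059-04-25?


Start: 2059-04-25, add 121 days
April 2059 has 30 days: 30 - 25 = 5 days to April 30 -> 116 left
May 2059 has 31 days -> 85 left
June 2059 has 30 days -> 55 left
July 2059 has 31 days -> 24 left
August 2059: 24 <= 31 -> lands on August 24

Result: 2059-08-24


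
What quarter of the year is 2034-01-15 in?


Month: January (month 1)
Q1: Jan-Mar, Q2: Apr-Jun, Q3: Jul-Sep, Q4: Oct-Dec

Q1


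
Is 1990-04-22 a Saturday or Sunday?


Anchor: Jan 1, 1990. With p = 1990 - 1 = 1989: (p + p//4 - p//100 + p//400) mod 7 = (1989 + 497 - 19 + 4) mod 7 = 2471 mod 7 = 0 -> Monday (Mon=0 ... Sun=6)
Day of year: 112; offset = 111
Weekday index = (0 + 111) mod 7 = 6 -> Sunday
Weekend days: Saturday, Sunday

Yes


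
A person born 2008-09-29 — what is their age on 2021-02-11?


Birth: 2008-09-29
Reference: 2021-02-11
Year difference: 2021 - 2008 = 13
Birthday not yet reached in 2021, subtract 1

12 years old


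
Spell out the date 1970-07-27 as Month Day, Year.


ISO 1970-07-27 parses as year=1970, month=07, day=27
Month 7 -> July

July 27, 1970


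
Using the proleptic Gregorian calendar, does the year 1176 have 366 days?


Gregorian leap year rule: divisible by 4, but not by 100, unless also by 400.
1176 is divisible by 4 but not 100 -> leap year

Yes


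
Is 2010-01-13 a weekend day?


Anchor: Jan 1, 2010. With p = 2010 - 1 = 2009: (p + p//4 - p//100 + p//400) mod 7 = (2009 + 502 - 20 + 5) mod 7 = 2496 mod 7 = 4 -> Friday (Mon=0 ... Sun=6)
Day of year: 13; offset = 12
Weekday index = (4 + 12) mod 7 = 2 -> Wednesday
Weekend days: Saturday, Sunday

No


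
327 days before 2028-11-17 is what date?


Start: 2028-11-17, subtract 327 days
Back 17 days from November 17 reaches October 31, 2028 -> 310 left
October 2028 has 31 days -> back to September 30, 2028 -> 279 left
September 2028 has 30 days -> back to August 31, 2028 -> 249 left
August 2028 has 31 days -> back to July 31, 2028 -> 218 left
July 2028 has 31 days -> back to June 30, 2028 -> 187 left
June 2028 has 30 days -> back to May 31, 2028 -> 157 left
May 2028 has 31 days -> back to April 30, 2028 -> 126 left
April 2028 has 30 days -> back to March 31, 2028 -> 96 left
March 2028 has 31 days -> back to February 29, 2028 -> 65 left
February 2028 has 29 days -> back to January 31, 2028 -> 36 left
January 2028 has 31 days -> back to December 31, 2027 -> 5 left
December 2027: 31 - 5 = 26 -> lands on December 26

Result: 2027-12-26


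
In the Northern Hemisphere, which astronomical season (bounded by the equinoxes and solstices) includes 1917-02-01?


Date: February 1
Astronomical Winter (approx.; exact equinox/solstice day varies by year): December 21 to March 19
February 1 falls within the Winter window

Winter


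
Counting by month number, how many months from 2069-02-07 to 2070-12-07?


From February 2069 to December 2070
1 year * 12 = 12 months, plus 10 months = 22

22 months


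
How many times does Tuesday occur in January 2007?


January 2007 has 31 days
Anchor: Jan 1, 2007. With p = 2007 - 1 = 2006: (p + p//4 - p//100 + p//400) mod 7 = (2006 + 501 - 20 + 5) mod 7 = 2492 mod 7 = 0 -> Monday (Mon=0 ... Sun=6)
January 1 is the anchor itself -> Monday
First Tuesday is January 2
Tuesdays: 2, 9, 16, 23, 30

5 Tuesdays


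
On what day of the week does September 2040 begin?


Target: September 1, 2040
Anchor: Jan 1, 2040. With p = 2040 - 1 = 2039: (p + p//4 - p//100 + p//400) mod 7 = (2039 + 509 - 20 + 5) mod 7 = 2533 mod 7 = 6 -> Sunday (Mon=0 ... Sun=6)
Days before September (Jan-Aug): 244 days
Weekday index = (6 + 244) mod 7 = 5

Saturday


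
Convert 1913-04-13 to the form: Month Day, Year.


ISO 1913-04-13 parses as year=1913, month=04, day=13
Month 4 -> April

April 13, 1913


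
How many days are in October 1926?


October 1926

31 days


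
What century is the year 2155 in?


Century = (year - 1) // 100 + 1
= (2155 - 1) // 100 + 1
= 2154 // 100 + 1
= 21 + 1

22nd century


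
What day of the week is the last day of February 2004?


February 2004 has 29 days
Anchor: Jan 1, 2004. With p = 2004 - 1 = 2003: (p + p//4 - p//100 + p//400) mod 7 = (2003 + 500 - 20 + 5) mod 7 = 2488 mod 7 = 3 -> Thursday (Mon=0 ... Sun=6)
Days before February (Jan): 31; February 1 index = (3 + 31) mod 7 = 6 -> Sunday
Last day offset: 29 - 1 = 28 days
Weekday index = (6 + 28) mod 7 = 6

Sunday, February 29


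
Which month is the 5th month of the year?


Month 5 of 12

May


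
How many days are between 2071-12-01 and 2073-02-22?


From 2071-12-01 to 2073-02-22
2071-12-01: days before December = 31 + 28 + 31 + 30 + 31 + 30 + 31 + 31 + 30 + 31 + 30 = 334 (2071 is not a leap year); day of year = 334 + 1 = 335
2073-02-22: days before February = 31; day of year = 31 + 22 = 53
Rest of 2071: 365 - 335 = 30
Full years 2072 (366): 366
Total = 30 + 366 + 53 = 449

449 days


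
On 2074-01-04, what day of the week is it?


Date: January 4, 2074
Anchor: Jan 1, 2074. With p = 2074 - 1 = 2073: (p + p//4 - p//100 + p//400) mod 7 = (2073 + 518 - 20 + 5) mod 7 = 2576 mod 7 = 0 -> Monday (Mon=0 ... Sun=6)
Days into year = 4 - 1 = 3
Weekday index = (0 + 3) mod 7 = 3

Day of the week: Thursday


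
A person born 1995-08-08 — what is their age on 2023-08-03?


Birth: 1995-08-08
Reference: 2023-08-03
Year difference: 2023 - 1995 = 28
Birthday not yet reached in 2023, subtract 1

27 years old


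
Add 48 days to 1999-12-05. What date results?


Start: 1999-12-05, add 48 days
December 1999 has 31 days: 31 - 5 = 26 days to December 31 -> 22 left
January 2000: 22 <= 31 -> lands on January 22

Result: 2000-01-22


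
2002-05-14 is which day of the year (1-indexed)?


Date: May 14, 2002
Days in months 1 through 4: 120
Plus 14 days in May

Day of year: 134


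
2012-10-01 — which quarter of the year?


Month: October (month 10)
Q1: Jan-Mar, Q2: Apr-Jun, Q3: Jul-Sep, Q4: Oct-Dec

Q4


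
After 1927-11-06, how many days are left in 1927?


Day of year: 310 of 365
Remaining = 365 - 310

55 days


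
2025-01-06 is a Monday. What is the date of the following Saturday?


Current: Monday
Target: Saturday
Days ahead: 5

Next Saturday: 2025-01-11


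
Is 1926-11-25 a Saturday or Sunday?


Anchor: Jan 1, 1926. With p = 1926 - 1 = 1925: (p + p//4 - p//100 + p//400) mod 7 = (1925 + 481 - 19 + 4) mod 7 = 2391 mod 7 = 4 -> Friday (Mon=0 ... Sun=6)
Day of year: 329; offset = 328
Weekday index = (4 + 328) mod 7 = 3 -> Thursday
Weekend days: Saturday, Sunday

No


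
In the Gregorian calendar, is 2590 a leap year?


Gregorian leap year rule: divisible by 4, but not by 100, unless also by 400.
2590 is not divisible by 4 -> not a leap year

No


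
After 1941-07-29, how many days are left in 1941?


Day of year: 210 of 365
Remaining = 365 - 210

155 days


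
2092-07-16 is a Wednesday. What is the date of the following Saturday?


Current: Wednesday
Target: Saturday
Days ahead: 3

Next Saturday: 2092-07-19


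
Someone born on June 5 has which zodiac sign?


Date: June 5
Conventional tropical zodiac dates: Gemini from May 21 onward; Cancer starts June 21
June 5 falls within the Gemini range

Gemini


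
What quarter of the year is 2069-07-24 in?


Month: July (month 7)
Q1: Jan-Mar, Q2: Apr-Jun, Q3: Jul-Sep, Q4: Oct-Dec

Q3


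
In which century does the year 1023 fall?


Century = (year - 1) // 100 + 1
= (1023 - 1) // 100 + 1
= 1022 // 100 + 1
= 10 + 1

11th century


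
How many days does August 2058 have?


August 2058

31 days


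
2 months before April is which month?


April is month 4
4 - 2 = 2

February


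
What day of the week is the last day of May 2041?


May 2041 has 31 days
Anchor: Jan 1, 2041. With p = 2041 - 1 = 2040: (p + p//4 - p//100 + p//400) mod 7 = (2040 + 510 - 20 + 5) mod 7 = 2535 mod 7 = 1 -> Tuesday (Mon=0 ... Sun=6)
Days before May (Jan-Apr): 120; May 1 index = (1 + 120) mod 7 = 2 -> Wednesday
Last day offset: 31 - 1 = 30 days
Weekday index = (2 + 30) mod 7 = 4

Friday, May 31


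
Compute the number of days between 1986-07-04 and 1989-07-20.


From 1986-07-04 to 1989-07-20
1986-07-04: days before July = 31 + 28 + 31 + 30 + 31 + 30 = 181 (1986 is not a leap year); day of year = 181 + 4 = 185
1989-07-20: days before July = 31 + 28 + 31 + 30 + 31 + 30 = 181 (1989 is not a leap year); day of year = 181 + 20 = 201
Rest of 1986: 365 - 185 = 180
Full years 1987 (365), 1988 (366): 731
Total = 180 + 731 + 201 = 1112

1112 days


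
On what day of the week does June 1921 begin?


Target: June 1, 1921
Anchor: Jan 1, 1921. With p = 1921 - 1 = 1920: (p + p//4 - p//100 + p//400) mod 7 = (1920 + 480 - 19 + 4) mod 7 = 2385 mod 7 = 5 -> Saturday (Mon=0 ... Sun=6)
Days before June (Jan-May): 151 days
Weekday index = (5 + 151) mod 7 = 2

Wednesday


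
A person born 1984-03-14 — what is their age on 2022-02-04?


Birth: 1984-03-14
Reference: 2022-02-04
Year difference: 2022 - 1984 = 38
Birthday not yet reached in 2022, subtract 1

37 years old


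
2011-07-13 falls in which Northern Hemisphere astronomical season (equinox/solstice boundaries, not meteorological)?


Date: July 13
Astronomical Summer (approx.; exact equinox/solstice day varies by year): June 21 to September 21
July 13 falls within the Summer window

Summer


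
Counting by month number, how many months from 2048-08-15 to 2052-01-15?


From August 2048 to January 2052
4 years * 12 = 48 months, minus 7 months = 41

41 months


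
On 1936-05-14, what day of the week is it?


Date: May 14, 1936
Anchor: Jan 1, 1936. With p = 1936 - 1 = 1935: (p + p//4 - p//100 + p//400) mod 7 = (1935 + 483 - 19 + 4) mod 7 = 2403 mod 7 = 2 -> Wednesday (Mon=0 ... Sun=6)
Days before May (Jan-Apr): 121; offset = 121 + 14 - 1 = 134
Weekday index = (2 + 134) mod 7 = 3

Day of the week: Thursday


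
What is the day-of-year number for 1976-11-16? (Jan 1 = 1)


Date: November 16, 1976
Days in months 1 through 10: 305
Plus 16 days in November

Day of year: 321


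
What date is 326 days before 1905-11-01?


Start: 1905-11-01, subtract 326 days
Back 1 day from November 1 reaches October 31, 1905 -> 325 left
October 1905 has 31 days -> back to September 30, 1905 -> 294 left
September 1905 has 30 days -> back to August 31, 1905 -> 264 left
August 1905 has 31 days -> back to July 31, 1905 -> 233 left
July 1905 has 31 days -> back to June 30, 1905 -> 202 left
June 1905 has 30 days -> back to May 31, 1905 -> 172 left
May 1905 has 31 days -> back to April 30, 1905 -> 141 left
April 1905 has 30 days -> back to March 31, 1905 -> 111 left
March 1905 has 31 days -> back to February 28, 1905 -> 80 left
February 1905 has 28 days -> back to January 31, 1905 -> 52 left
January 1905 has 31 days -> back to December 31, 1904 -> 21 left
December 1904: 31 - 21 = 10 -> lands on December 10

Result: 1904-12-10


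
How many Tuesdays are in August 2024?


August 2024 has 31 days
Anchor: Jan 1, 2024. With p = 2024 - 1 = 2023: (p + p//4 - p//100 + p//400) mod 7 = (2023 + 505 - 20 + 5) mod 7 = 2513 mod 7 = 0 -> Monday (Mon=0 ... Sun=6)
Days before August (Jan-Jul): 213; August 1 index = (0 + 213) mod 7 = 3 -> Thursday
First Tuesday is August 6
Tuesdays: 6, 13, 20, 27

4 Tuesdays


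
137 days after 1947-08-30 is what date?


Start: 1947-08-30, add 137 days
August 1947 has 31 days: 31 - 30 = 1 day to August 31 -> 136 left
September 1947 has 30 days -> 106 left
October 1947 has 31 days -> 75 left
November 1947 has 30 days -> 45 left
December 1947 has 31 days -> 14 left
January 1948: 14 <= 31 -> lands on January 14

Result: 1948-01-14


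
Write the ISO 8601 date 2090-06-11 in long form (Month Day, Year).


ISO 2090-06-11 parses as year=2090, month=06, day=11
Month 6 -> June

June 11, 2090


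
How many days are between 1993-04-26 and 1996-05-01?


From 1993-04-26 to 1996-05-01
1993-04-26: days before April = 31 + 28 + 31 = 90 (1993 is not a leap year); day of year = 90 + 26 = 116
1996-05-01: days before May = 31 + 29 + 31 + 30 = 121 (1996 is a leap year); day of year = 121 + 1 = 122
Rest of 1993: 365 - 116 = 249
Full years 1994 (365), 1995 (365): 730
Total = 249 + 730 + 122 = 1101

1101 days


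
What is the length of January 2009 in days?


January 2009

31 days


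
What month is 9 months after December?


December is month 12
12 + 9 = 21; wrap: 21 - 12 = 9

September


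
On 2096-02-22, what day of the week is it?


Date: February 22, 2096
Anchor: Jan 1, 2096. With p = 2096 - 1 = 2095: (p + p//4 - p//100 + p//400) mod 7 = (2095 + 523 - 20 + 5) mod 7 = 2603 mod 7 = 6 -> Sunday (Mon=0 ... Sun=6)
Days before February (Jan): 31; offset = 31 + 22 - 1 = 52
Weekday index = (6 + 52) mod 7 = 2

Day of the week: Wednesday


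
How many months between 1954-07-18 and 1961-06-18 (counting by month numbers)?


From July 1954 to June 1961
7 years * 12 = 84 months, minus 1 month = 83

83 months


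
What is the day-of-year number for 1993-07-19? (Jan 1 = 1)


Date: July 19, 1993
Days in months 1 through 6: 181
Plus 19 days in July

Day of year: 200


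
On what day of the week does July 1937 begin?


Target: July 1, 1937
Anchor: Jan 1, 1937. With p = 1937 - 1 = 1936: (p + p//4 - p//100 + p//400) mod 7 = (1936 + 484 - 19 + 4) mod 7 = 2405 mod 7 = 4 -> Friday (Mon=0 ... Sun=6)
Days before July (Jan-Jun): 181 days
Weekday index = (4 + 181) mod 7 = 3

Thursday


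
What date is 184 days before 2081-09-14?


Start: 2081-09-14, subtract 184 days
Back 14 days from September 14 reaches August 31, 2081 -> 170 left
August 2081 has 31 days -> back to July 31, 2081 -> 139 left
July 2081 has 31 days -> back to June 30, 2081 -> 108 left
June 2081 has 30 days -> back to May 31, 2081 -> 78 left
May 2081 has 31 days -> back to April 30, 2081 -> 47 left
April 2081 has 30 days -> back to March 31, 2081 -> 17 left
March 2081: 31 - 17 = 14 -> lands on March 14

Result: 2081-03-14


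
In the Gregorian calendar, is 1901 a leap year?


Gregorian leap year rule: divisible by 4, but not by 100, unless also by 400.
1901 is not divisible by 4 -> not a leap year

No


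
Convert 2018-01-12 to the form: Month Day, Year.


ISO 2018-01-12 parses as year=2018, month=01, day=12
Month 1 -> January

January 12, 2018


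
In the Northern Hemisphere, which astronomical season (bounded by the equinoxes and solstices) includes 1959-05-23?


Date: May 23
Astronomical Spring (approx.; exact equinox/solstice day varies by year): March 20 to June 20
May 23 falls within the Spring window

Spring


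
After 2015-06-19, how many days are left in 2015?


Day of year: 170 of 365
Remaining = 365 - 170

195 days


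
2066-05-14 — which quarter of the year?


Month: May (month 5)
Q1: Jan-Mar, Q2: Apr-Jun, Q3: Jul-Sep, Q4: Oct-Dec

Q2


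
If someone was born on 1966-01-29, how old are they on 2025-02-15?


Birth: 1966-01-29
Reference: 2025-02-15
Year difference: 2025 - 1966 = 59

59 years old


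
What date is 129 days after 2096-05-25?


Start: 2096-05-25, add 129 days
May 2096 has 31 days: 31 - 25 = 6 days to May 31 -> 123 left
June 2096 has 30 days -> 93 left
July 2096 has 31 days -> 62 left
August 2096 has 31 days -> 31 left
September 2096 has 30 days -> 1 left
October 2096: 1 <= 31 -> lands on October 1

Result: 2096-10-01


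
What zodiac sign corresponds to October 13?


Date: October 13
Conventional tropical zodiac dates: Libra from September 23 onward; Scorpio starts October 23
October 13 falls within the Libra range

Libra


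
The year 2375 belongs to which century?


Century = (year - 1) // 100 + 1
= (2375 - 1) // 100 + 1
= 2374 // 100 + 1
= 23 + 1

24th century


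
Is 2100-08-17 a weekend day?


Anchor: Jan 1, 2100. With p = 2100 - 1 = 2099: (p + p//4 - p//100 + p//400) mod 7 = (2099 + 524 - 20 + 5) mod 7 = 2608 mod 7 = 4 -> Friday (Mon=0 ... Sun=6)
Day of year: 229; offset = 228
Weekday index = (4 + 228) mod 7 = 1 -> Tuesday
Weekend days: Saturday, Sunday

No


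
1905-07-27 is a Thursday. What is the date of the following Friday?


Current: Thursday
Target: Friday
Days ahead: 1

Next Friday: 1905-07-28


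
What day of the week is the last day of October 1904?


October 1904 has 31 days
Anchor: Jan 1, 1904. With p = 1904 - 1 = 1903: (p + p//4 - p//100 + p//400) mod 7 = (1903 + 475 - 19 + 4) mod 7 = 2363 mod 7 = 4 -> Friday (Mon=0 ... Sun=6)
Days before October (Jan-Sep): 274; October 1 index = (4 + 274) mod 7 = 5 -> Saturday
Last day offset: 31 - 1 = 30 days
Weekday index = (5 + 30) mod 7 = 0

Monday, October 31


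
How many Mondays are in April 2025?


April 2025 has 30 days
Anchor: Jan 1, 2025. With p = 2025 - 1 = 2024: (p + p//4 - p//100 + p//400) mod 7 = (2024 + 506 - 20 + 5) mod 7 = 2515 mod 7 = 2 -> Wednesday (Mon=0 ... Sun=6)
Days before April (Jan-Mar): 90; April 1 index = (2 + 90) mod 7 = 1 -> Tuesday
First Monday is April 7
Mondays: 7, 14, 21, 28

4 Mondays


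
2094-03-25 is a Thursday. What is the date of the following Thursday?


Current: Thursday
Target: Thursday
Days ahead: 7

Next Thursday: 2094-04-01


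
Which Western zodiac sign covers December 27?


Date: December 27
Conventional tropical zodiac dates: Capricorn from December 22 onward; Aquarius starts January 20
December 27 falls within the Capricorn range

Capricorn


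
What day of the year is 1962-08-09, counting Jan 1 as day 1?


Date: August 9, 1962
Days in months 1 through 7: 212
Plus 9 days in August

Day of year: 221


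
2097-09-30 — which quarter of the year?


Month: September (month 9)
Q1: Jan-Mar, Q2: Apr-Jun, Q3: Jul-Sep, Q4: Oct-Dec

Q3


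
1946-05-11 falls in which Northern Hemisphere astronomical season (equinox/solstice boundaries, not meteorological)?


Date: May 11
Astronomical Spring (approx.; exact equinox/solstice day varies by year): March 20 to June 20
May 11 falls within the Spring window

Spring


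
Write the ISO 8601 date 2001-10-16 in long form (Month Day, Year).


ISO 2001-10-16 parses as year=2001, month=10, day=16
Month 10 -> October

October 16, 2001


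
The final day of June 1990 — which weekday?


June 1990 has 30 days
Anchor: Jan 1, 1990. With p = 1990 - 1 = 1989: (p + p//4 - p//100 + p//400) mod 7 = (1989 + 497 - 19 + 4) mod 7 = 2471 mod 7 = 0 -> Monday (Mon=0 ... Sun=6)
Days before June (Jan-May): 151; June 1 index = (0 + 151) mod 7 = 4 -> Friday
Last day offset: 30 - 1 = 29 days
Weekday index = (4 + 29) mod 7 = 5

Saturday, June 30


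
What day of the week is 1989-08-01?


Date: August 1, 1989
Anchor: Jan 1, 1989. With p = 1989 - 1 = 1988: (p + p//4 - p//100 + p//400) mod 7 = (1988 + 497 - 19 + 4) mod 7 = 2470 mod 7 = 6 -> Sunday (Mon=0 ... Sun=6)
Days before August (Jan-Jul): 212; offset = 212 + 1 - 1 = 212
Weekday index = (6 + 212) mod 7 = 1

Day of the week: Tuesday


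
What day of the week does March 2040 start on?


Target: March 1, 2040
Anchor: Jan 1, 2040. With p = 2040 - 1 = 2039: (p + p//4 - p//100 + p//400) mod 7 = (2039 + 509 - 20 + 5) mod 7 = 2533 mod 7 = 6 -> Sunday (Mon=0 ... Sun=6)
Days before March (Jan-Feb): 60 days
Weekday index = (6 + 60) mod 7 = 3

Thursday


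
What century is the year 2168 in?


Century = (year - 1) // 100 + 1
= (2168 - 1) // 100 + 1
= 2167 // 100 + 1
= 21 + 1

22nd century


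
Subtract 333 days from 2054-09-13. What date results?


Start: 2054-09-13, subtract 333 days
Back 13 days from September 13 reaches August 31, 2054 -> 320 left
August 2054 has 31 days -> back to July 31, 2054 -> 289 left
July 2054 has 31 days -> back to June 30, 2054 -> 258 left
June 2054 has 30 days -> back to May 31, 2054 -> 228 left
May 2054 has 31 days -> back to April 30, 2054 -> 197 left
April 2054 has 30 days -> back to March 31, 2054 -> 167 left
March 2054 has 31 days -> back to February 28, 2054 -> 136 left
February 2054 has 28 days -> back to January 31, 2054 -> 108 left
January 2054 has 31 days -> back to December 31, 2053 -> 77 left
December 2053 has 31 days -> back to November 30, 2053 -> 46 left
November 2053 has 30 days -> back to October 31, 2053 -> 16 left
October 2053: 31 - 16 = 15 -> lands on October 15

Result: 2053-10-15


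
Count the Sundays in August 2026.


August 2026 has 31 days
Anchor: Jan 1, 2026. With p = 2026 - 1 = 2025: (p + p//4 - p//100 + p//400) mod 7 = (2025 + 506 - 20 + 5) mod 7 = 2516 mod 7 = 3 -> Thursday (Mon=0 ... Sun=6)
Days before August (Jan-Jul): 212; August 1 index = (3 + 212) mod 7 = 5 -> Saturday
First Sunday is August 2
Sundays: 2, 9, 16, 23, 30

5 Sundays
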